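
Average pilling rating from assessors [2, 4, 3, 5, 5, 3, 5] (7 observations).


Formula: Mean = sum / count
Sum = 2 + 4 + 3 + 5 + 5 + 3 + 5 = 27
Mean = 27 / 7 = 3.9

3.9


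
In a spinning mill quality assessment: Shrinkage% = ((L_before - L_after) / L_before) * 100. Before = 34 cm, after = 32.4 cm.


Formula: Shrinkage% = ((L_before - L_after) / L_before) * 100
Step 1: Shrinkage = 34 - 32.4 = 1.6 cm
Step 2: Shrinkage% = (1.6 / 34) * 100
Step 3: Shrinkage% = 0.047059 * 100 = 4.7059% ≈ 4.7%

4.7%


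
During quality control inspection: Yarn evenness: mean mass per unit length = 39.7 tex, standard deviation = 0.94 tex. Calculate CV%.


Formula: CV% = (standard deviation / mean) * 100
Step 1: Ratio = 0.94 / 39.7 = 0.023678
Step 2: CV% = 0.023678 * 100 = 2.3678% ≈ 2.4%

2.4%


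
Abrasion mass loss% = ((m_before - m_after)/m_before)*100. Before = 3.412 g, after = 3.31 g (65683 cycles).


Formula: Mass loss% = ((m_before - m_after) / m_before) * 100
Step 1: Mass loss = 3.412 - 3.31 = 0.102 g
Step 2: Ratio = 0.102 / 3.412 = 0.0298945
Step 3: Mass loss% = 0.0298945 * 100 = 2.98945% ≈ 2.99%

2.99%


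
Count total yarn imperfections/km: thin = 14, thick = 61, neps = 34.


Formula: Total = thin places + thick places + neps
Total = 14 + 61 + 34
Total = 109 imperfections/km

109 imperfections/km


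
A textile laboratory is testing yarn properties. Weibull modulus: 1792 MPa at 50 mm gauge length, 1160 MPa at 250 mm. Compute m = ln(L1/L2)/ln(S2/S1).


Formula: m = ln(L1/L2) / ln(S2/S1)
Step 1: ln(L1/L2) = ln(50/250) = -1.60944
Step 2: S2/S1 = 1160/1792 = 0.64732
Step 3: ln(S2/S1) = ln(0.64732) = -0.43491
Step 4: m = -1.60944 / -0.43491 = 3.70

3.70 (Weibull m)


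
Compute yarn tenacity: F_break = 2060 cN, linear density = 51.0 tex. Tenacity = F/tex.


Formula: Tenacity = Breaking force / Linear density
Tenacity = 2060 cN / 51.0 tex
Tenacity = 40.39 cN/tex

40.39 cN/tex


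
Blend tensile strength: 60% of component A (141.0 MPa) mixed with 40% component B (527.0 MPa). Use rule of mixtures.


Formula: Blend property = (fraction_A * property_A) + (fraction_B * property_B)
Step 1: Contribution A = 60/100 * 141.0 MPa = 84.6 MPa
Step 2: Contribution B = 40/100 * 527.0 MPa = 210.8 MPa
Step 3: Blend tensile strength = 84.6 + 210.8 = 295.4 MPa

295.4 MPa


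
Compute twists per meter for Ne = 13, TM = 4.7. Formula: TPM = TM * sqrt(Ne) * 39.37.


Formula: TPM = TM * sqrt(Ne) * 39.37
Step 1: sqrt(Ne) = sqrt(13) = 3.6056
Step 2: TM * sqrt(Ne) = 4.7 * 3.6056 = 16.9463
Step 3: TPM = 16.9463 * 39.37 = 667 twists/m

667 twists/m


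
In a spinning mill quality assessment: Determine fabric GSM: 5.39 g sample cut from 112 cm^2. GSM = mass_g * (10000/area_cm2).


Formula: GSM = mass_g / area_m2
Step 1: Convert area: 112 cm^2 = 112 / 10000 = 0.0112 m^2
Step 2: GSM = 5.39 g / 0.0112 m^2 = 481.3 g/m^2

481.3 g/m^2


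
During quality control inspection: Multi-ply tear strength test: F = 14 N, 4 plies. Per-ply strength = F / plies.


Formula: Per-ply strength = Total force / Number of plies
Per-ply = 14 N / 4
Per-ply = 3.5 N

3.5 N


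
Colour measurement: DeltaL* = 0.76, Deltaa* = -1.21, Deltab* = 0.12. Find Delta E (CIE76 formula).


Formula: Delta E = sqrt(dL*^2 + da*^2 + db*^2)
Step 1: dL*^2 = 0.76^2 = 0.5776
Step 2: da*^2 = (-1.21)^2 = 1.4641
Step 3: db*^2 = 0.12^2 = 0.0144
Step 4: Sum = 0.5776 + 1.4641 + 0.0144 = 2.0561
Step 5: Delta E = sqrt(2.0561) = 1.43

1.43 Delta E


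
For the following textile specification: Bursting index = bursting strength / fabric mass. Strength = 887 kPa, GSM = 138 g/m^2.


Formula: Bursting Index = Bursting Strength / Fabric GSM
BI = 887 kPa / 138 g/m^2
BI = 6.428 kPa/(g/m^2)

6.428 kPa/(g/m^2)


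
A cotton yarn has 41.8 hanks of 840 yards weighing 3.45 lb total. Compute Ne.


Formula: Ne = hanks / mass_lb
Substituting: Ne = 41.8 / 3.45
Ne = 12.1

12.1 Ne


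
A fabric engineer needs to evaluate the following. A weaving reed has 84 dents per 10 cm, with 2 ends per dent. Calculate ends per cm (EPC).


Formula: EPC = (dents per 10 cm * ends per dent) / 10
Step 1: Total ends per 10 cm = 84 * 2 = 168
Step 2: EPC = 168 / 10 = 16.8 ends/cm

16.8 ends/cm


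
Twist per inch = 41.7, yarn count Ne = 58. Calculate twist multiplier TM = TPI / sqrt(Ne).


Formula: TM = TPI / sqrt(Ne)
Step 1: sqrt(Ne) = sqrt(58) = 7.6158
Step 2: TM = 41.7 / 7.6158 = 5.48

5.48 TM


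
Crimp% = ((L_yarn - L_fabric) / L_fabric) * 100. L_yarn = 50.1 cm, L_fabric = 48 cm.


Formula: Crimp% = ((L_yarn - L_fabric) / L_fabric) * 100
Step 1: Extension = 50.1 - 48 = 2.1 cm
Step 2: Crimp% = (2.1 / 48) * 100
Step 3: Crimp% = 0.04375 * 100 = 4.375% ≈ 4.4%

4.4%


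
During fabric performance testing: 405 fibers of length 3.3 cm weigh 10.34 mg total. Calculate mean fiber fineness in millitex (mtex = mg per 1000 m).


Formula: fineness (mtex) = mass (mg) / total length (km) = (mass_mg / total_length_m) * 1000
Step 1: Convert fiber length: 3.3 cm = 0.033 m
Step 2: Total fiber length = 405 * 0.033 = 13.365 m
Step 3: Linear density = 10.34 mg / 13.365 m = 0.7737 mg/m
Step 4: fineness = 0.7737 * 1000 = 773.7 mtex

773.7 mtex


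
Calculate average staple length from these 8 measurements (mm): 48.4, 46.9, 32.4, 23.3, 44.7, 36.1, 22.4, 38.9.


Formula: Mean = sum of lengths / count
Sum = 48.4 + 46.9 + 32.4 + 23.3 + 44.7 + 36.1 + 22.4 + 38.9
Sum = 293.1 mm
Mean = 293.1 / 8 = 36.64 mm

36.64 mm


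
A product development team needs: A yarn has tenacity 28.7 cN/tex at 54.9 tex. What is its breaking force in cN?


Formula: Breaking force = Tenacity * Linear density
F = 28.7 cN/tex * 54.9 tex
F = 1575.63 cN

1575.63 cN


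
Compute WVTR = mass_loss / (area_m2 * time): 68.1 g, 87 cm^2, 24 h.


Formula: WVTR = mass_loss / (area * time)
Step 1: Convert area: 87 cm^2 = 0.0087 m^2
Step 2: WVTR = 68.1 g / (0.0087 m^2 * 24 h)
Step 3: WVTR = 68.1 / 0.2088 = 326.1 g/m^2/h

326.1 g/m^2/h


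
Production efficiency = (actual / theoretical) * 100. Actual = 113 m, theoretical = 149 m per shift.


Formula: Efficiency% = (Actual output / Theoretical output) * 100
Efficiency% = (113 / 149) * 100
Efficiency% = 0.758389 * 100 = 75.8389% ≈ 75.8%

75.8%


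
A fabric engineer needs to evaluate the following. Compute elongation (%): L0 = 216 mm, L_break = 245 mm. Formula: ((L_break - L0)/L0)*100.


Formula: Elongation (%) = ((L_break - L0) / L0) * 100
Step 1: Extension = 245 - 216 = 29 mm
Step 2: Elongation = (29 / 216) * 100
Step 3: Elongation = 0.134259 * 100 = 13.4259% ≈ 13.4%

13.4%


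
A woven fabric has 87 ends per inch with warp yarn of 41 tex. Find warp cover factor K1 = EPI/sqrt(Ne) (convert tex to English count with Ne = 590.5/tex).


Formula: K1 = EPI / sqrt(Ne), with Ne = 590.5 / tex_warp
Step 1: Ne = 590.5 / 41 = 14.402
Step 2: sqrt(Ne) = sqrt(14.402) = 3.795
Step 3: K1 = 87 / 3.795 = 22.9

22.9


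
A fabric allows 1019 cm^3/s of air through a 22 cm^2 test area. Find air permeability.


Formula: Air Permeability = Airflow / Test Area
AP = 1019 cm^3/s / 22 cm^2
AP = 46.3 cm^3/s/cm^2

46.3 cm^3/s/cm^2


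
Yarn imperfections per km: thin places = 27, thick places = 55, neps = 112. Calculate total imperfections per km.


Formula: Total = thin places + thick places + neps
Total = 27 + 55 + 112
Total = 194 imperfections/km

194 imperfections/km


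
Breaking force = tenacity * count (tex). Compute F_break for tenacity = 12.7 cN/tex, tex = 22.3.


Formula: Breaking force = Tenacity * Linear density
F = 12.7 cN/tex * 22.3 tex
F = 283.21 cN

283.21 cN


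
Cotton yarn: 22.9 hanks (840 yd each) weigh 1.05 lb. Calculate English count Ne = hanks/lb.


Formula: Ne = hanks / mass_lb
Substituting: Ne = 22.9 / 1.05
Ne = 21.8

21.8 Ne


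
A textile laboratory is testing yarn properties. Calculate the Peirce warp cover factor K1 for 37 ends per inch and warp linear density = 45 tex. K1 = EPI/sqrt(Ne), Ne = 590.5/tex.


Formula: K1 = EPI / sqrt(Ne), with Ne = 590.5 / tex_warp
Step 1: Ne = 590.5 / 45 = 13.122
Step 2: sqrt(Ne) = sqrt(13.122) = 3.6224
Step 3: K1 = 37 / 3.6224 = 10.2

10.2


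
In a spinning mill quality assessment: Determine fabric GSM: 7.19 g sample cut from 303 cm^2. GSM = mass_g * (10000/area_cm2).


Formula: GSM = mass_g / area_m2
Step 1: Convert area: 303 cm^2 = 303 / 10000 = 0.0303 m^2
Step 2: GSM = 7.19 g / 0.0303 m^2 = 237.3 g/m^2

237.3 g/m^2


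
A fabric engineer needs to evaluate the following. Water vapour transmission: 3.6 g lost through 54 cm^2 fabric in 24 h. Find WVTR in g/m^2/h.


Formula: WVTR = mass_loss / (area * time)
Step 1: Convert area: 54 cm^2 = 0.0054 m^2
Step 2: WVTR = 3.6 g / (0.0054 m^2 * 24 h)
Step 3: WVTR = 3.6 / 0.1296 = 27.8 g/m^2/h

27.8 g/m^2/h


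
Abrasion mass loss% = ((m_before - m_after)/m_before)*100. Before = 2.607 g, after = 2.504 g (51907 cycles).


Formula: Mass loss% = ((m_before - m_after) / m_before) * 100
Step 1: Mass loss = 2.607 - 2.504 = 0.103 g
Step 2: Ratio = 0.103 / 2.607 = 0.039509
Step 3: Mass loss% = 0.039509 * 100 = 3.9509% ≈ 3.95%

3.95%


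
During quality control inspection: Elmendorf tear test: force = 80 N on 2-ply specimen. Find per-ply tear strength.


Formula: Per-ply strength = Total force / Number of plies
Per-ply = 80 N / 2
Per-ply = 40 N

40 N


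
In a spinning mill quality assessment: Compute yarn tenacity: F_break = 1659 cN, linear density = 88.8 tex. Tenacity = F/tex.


Formula: Tenacity = Breaking force / Linear density
Tenacity = 1659 cN / 88.8 tex
Tenacity = 18.68 cN/tex

18.68 cN/tex


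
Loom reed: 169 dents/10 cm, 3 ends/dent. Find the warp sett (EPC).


Formula: EPC = (dents per 10 cm * ends per dent) / 10
Step 1: Total ends per 10 cm = 169 * 3 = 507
Step 2: EPC = 507 / 10 = 50.7 ends/cm

50.7 ends/cm


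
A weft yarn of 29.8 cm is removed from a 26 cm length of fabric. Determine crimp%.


Formula: Crimp% = ((L_yarn - L_fabric) / L_fabric) * 100
Step 1: Extension = 29.8 - 26 = 3.8 cm
Step 2: Crimp% = (3.8 / 26) * 100
Step 3: Crimp% = 0.146154 * 100 = 14.6154% ≈ 14.6%

14.6%


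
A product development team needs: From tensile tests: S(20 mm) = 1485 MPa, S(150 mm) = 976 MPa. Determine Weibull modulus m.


Formula: m = ln(L1/L2) / ln(S2/S1)
Step 1: ln(L1/L2) = ln(20/150) = -2.01490
Step 2: S2/S1 = 976/1485 = 0.65724
Step 3: ln(S2/S1) = ln(0.65724) = -0.41971
Step 4: m = -2.01490 / -0.41971 = 4.80

4.80 (Weibull m)


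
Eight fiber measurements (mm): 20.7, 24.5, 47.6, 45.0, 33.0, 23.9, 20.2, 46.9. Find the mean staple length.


Formula: Mean = sum of lengths / count
Sum = 20.7 + 24.5 + 47.6 + 45.0 + 33.0 + 23.9 + 20.2 + 46.9
Sum = 261.8 mm
Mean = 261.8 / 8 = 32.73 mm

32.73 mm


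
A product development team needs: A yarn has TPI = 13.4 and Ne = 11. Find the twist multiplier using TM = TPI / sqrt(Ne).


Formula: TM = TPI / sqrt(Ne)
Step 1: sqrt(Ne) = sqrt(11) = 3.3166
Step 2: TM = 13.4 / 3.3166 = 4.04

4.04 TM


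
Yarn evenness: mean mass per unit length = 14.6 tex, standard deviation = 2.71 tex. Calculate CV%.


Formula: CV% = (standard deviation / mean) * 100
Step 1: Ratio = 2.71 / 14.6 = 0.185616
Step 2: CV% = 0.185616 * 100 = 18.5616% ≈ 18.6%

18.6%


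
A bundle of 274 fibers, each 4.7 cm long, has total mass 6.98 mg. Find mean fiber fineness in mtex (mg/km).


Formula: fineness (mtex) = mass (mg) / total length (km) = (mass_mg / total_length_m) * 1000
Step 1: Convert fiber length: 4.7 cm = 0.047 m
Step 2: Total fiber length = 274 * 0.047 = 12.878 m
Step 3: Linear density = 6.98 mg / 12.878 m = 0.5420 mg/m
Step 4: fineness = 0.5420 * 1000 = 542.0 mtex

542.0 mtex


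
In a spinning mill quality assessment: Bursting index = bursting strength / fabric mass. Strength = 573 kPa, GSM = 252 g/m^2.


Formula: Bursting Index = Bursting Strength / Fabric GSM
BI = 573 kPa / 252 g/m^2
BI = 2.274 kPa/(g/m^2)

2.274 kPa/(g/m^2)


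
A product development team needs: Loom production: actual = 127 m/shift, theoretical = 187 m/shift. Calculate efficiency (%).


Formula: Efficiency% = (Actual output / Theoretical output) * 100
Efficiency% = (127 / 187) * 100
Efficiency% = 0.679144 * 100 = 67.9144% ≈ 67.9%

67.9%


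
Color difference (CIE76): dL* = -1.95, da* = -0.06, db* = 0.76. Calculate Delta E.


Formula: Delta E = sqrt(dL*^2 + da*^2 + db*^2)
Step 1: dL*^2 = (-1.95)^2 = 3.8025
Step 2: da*^2 = (-0.06)^2 = 0.0036
Step 3: db*^2 = 0.76^2 = 0.5776
Step 4: Sum = 3.8025 + 0.0036 + 0.5776 = 4.3837
Step 5: Delta E = sqrt(4.3837) = 2.09

2.09 Delta E


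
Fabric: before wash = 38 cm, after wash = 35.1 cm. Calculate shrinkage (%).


Formula: Shrinkage% = ((L_before - L_after) / L_before) * 100
Step 1: Shrinkage = 38 - 35.1 = 2.9 cm
Step 2: Shrinkage% = (2.9 / 38) * 100
Step 3: Shrinkage% = 0.076316 * 100 = 7.6316% ≈ 7.6%

7.6%


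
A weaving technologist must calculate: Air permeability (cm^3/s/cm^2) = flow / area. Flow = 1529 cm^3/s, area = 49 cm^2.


Formula: Air Permeability = Airflow / Test Area
AP = 1529 cm^3/s / 49 cm^2
AP = 31.2 cm^3/s/cm^2

31.2 cm^3/s/cm^2


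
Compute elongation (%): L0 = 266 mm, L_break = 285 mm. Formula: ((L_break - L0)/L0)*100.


Formula: Elongation (%) = ((L_break - L0) / L0) * 100
Step 1: Extension = 285 - 266 = 19 mm
Step 2: Elongation = (19 / 266) * 100
Step 3: Elongation = 0.071429 * 100 = 7.1429% ≈ 7.1%

7.1%


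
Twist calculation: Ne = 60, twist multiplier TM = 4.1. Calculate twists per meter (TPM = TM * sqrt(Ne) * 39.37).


Formula: TPM = TM * sqrt(Ne) * 39.37
Step 1: sqrt(Ne) = sqrt(60) = 7.746
Step 2: TM * sqrt(Ne) = 4.1 * 7.746 = 31.7586
Step 3: TPM = 31.7586 * 39.37 = 1250 twists/m

1250 twists/m


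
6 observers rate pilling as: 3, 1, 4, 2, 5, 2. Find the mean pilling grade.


Formula: Mean = sum / count
Sum = 3 + 1 + 4 + 2 + 5 + 2 = 17
Mean = 17 / 6 = 2.8

2.8


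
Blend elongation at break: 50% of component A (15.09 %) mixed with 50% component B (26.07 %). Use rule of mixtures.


Formula: Blend property = (fraction_A * property_A) + (fraction_B * property_B)
Step 1: Contribution A = 50/100 * 15.09 % = 7.545 %
Step 2: Contribution B = 50/100 * 26.07 % = 13.035 %
Step 3: Blend elongation at break = 7.545 + 13.035 = 20.58 %

20.58 %


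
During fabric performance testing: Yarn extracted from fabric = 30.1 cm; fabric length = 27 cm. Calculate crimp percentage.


Formula: Crimp% = ((L_yarn - L_fabric) / L_fabric) * 100
Step 1: Extension = 30.1 - 27 = 3.1 cm
Step 2: Crimp% = (3.1 / 27) * 100
Step 3: Crimp% = 0.114815 * 100 = 11.4815% ≈ 11.5%

11.5%


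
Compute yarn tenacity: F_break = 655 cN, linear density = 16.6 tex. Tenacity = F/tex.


Formula: Tenacity = Breaking force / Linear density
Tenacity = 655 cN / 16.6 tex
Tenacity = 39.46 cN/tex

39.46 cN/tex


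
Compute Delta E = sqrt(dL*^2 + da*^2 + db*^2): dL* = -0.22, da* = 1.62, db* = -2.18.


Formula: Delta E = sqrt(dL*^2 + da*^2 + db*^2)
Step 1: dL*^2 = (-0.22)^2 = 0.0484
Step 2: da*^2 = 1.62^2 = 2.6244
Step 3: db*^2 = (-2.18)^2 = 4.7524
Step 4: Sum = 0.0484 + 2.6244 + 4.7524 = 7.4252
Step 5: Delta E = sqrt(7.4252) = 2.72

2.72 Delta E


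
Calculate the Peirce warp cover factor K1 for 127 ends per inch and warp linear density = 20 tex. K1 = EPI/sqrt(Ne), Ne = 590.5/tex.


Formula: K1 = EPI / sqrt(Ne), with Ne = 590.5 / tex_warp
Step 1: Ne = 590.5 / 20 = 29.525
Step 2: sqrt(Ne) = sqrt(29.525) = 5.4337
Step 3: K1 = 127 / 5.4337 = 23.4

23.4


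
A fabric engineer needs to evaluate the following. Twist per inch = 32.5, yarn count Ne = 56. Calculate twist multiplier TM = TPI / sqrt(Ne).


Formula: TM = TPI / sqrt(Ne)
Step 1: sqrt(Ne) = sqrt(56) = 7.4833
Step 2: TM = 32.5 / 7.4833 = 4.34

4.34 TM


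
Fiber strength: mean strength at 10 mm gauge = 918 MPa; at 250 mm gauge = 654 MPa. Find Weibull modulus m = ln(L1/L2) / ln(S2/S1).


Formula: m = ln(L1/L2) / ln(S2/S1)
Step 1: ln(L1/L2) = ln(10/250) = -3.21888
Step 2: S2/S1 = 654/918 = 0.71242
Step 3: ln(S2/S1) = ln(0.71242) = -0.33909
Step 4: m = -3.21888 / -0.33909 = 9.49

9.49 (Weibull m)


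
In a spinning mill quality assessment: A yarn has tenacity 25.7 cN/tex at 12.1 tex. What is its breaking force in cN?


Formula: Breaking force = Tenacity * Linear density
F = 25.7 cN/tex * 12.1 tex
F = 310.97 cN

310.97 cN


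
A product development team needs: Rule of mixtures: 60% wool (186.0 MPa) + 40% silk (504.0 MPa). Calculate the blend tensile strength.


Formula: Blend property = (fraction_A * property_A) + (fraction_B * property_B)
Step 1: Contribution A = 60/100 * 186.0 MPa = 111.6 MPa
Step 2: Contribution B = 40/100 * 504.0 MPa = 201.6 MPa
Step 3: Blend tensile strength = 111.6 + 201.6 = 313.2 MPa

313.2 MPa


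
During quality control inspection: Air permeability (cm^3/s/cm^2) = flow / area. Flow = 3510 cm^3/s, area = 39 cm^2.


Formula: Air Permeability = Airflow / Test Area
AP = 3510 cm^3/s / 39 cm^2
AP = 90.0 cm^3/s/cm^2

90.0 cm^3/s/cm^2


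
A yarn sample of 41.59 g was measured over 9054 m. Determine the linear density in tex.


Formula: Tex = (mass_g / length_m) * 1000
Substituting: Tex = (41.59 / 9054) * 1000
Intermediate: 41.59 / 9054 = 0.00459355 g/m
Tex = 0.00459355 * 1000 = 4.59 tex

4.59 tex


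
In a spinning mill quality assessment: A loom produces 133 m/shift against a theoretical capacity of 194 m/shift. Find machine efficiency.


Formula: Efficiency% = (Actual output / Theoretical output) * 100
Efficiency% = (133 / 194) * 100
Efficiency% = 0.685567 * 100 = 68.5567% ≈ 68.6%

68.6%


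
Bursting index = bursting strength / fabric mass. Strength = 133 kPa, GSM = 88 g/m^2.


Formula: Bursting Index = Bursting Strength / Fabric GSM
BI = 133 kPa / 88 g/m^2
BI = 1.511 kPa/(g/m^2)

1.511 kPa/(g/m^2)


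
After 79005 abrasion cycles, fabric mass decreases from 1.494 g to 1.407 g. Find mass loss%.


Formula: Mass loss% = ((m_before - m_after) / m_before) * 100
Step 1: Mass loss = 1.494 - 1.407 = 0.087 g
Step 2: Ratio = 0.087 / 1.494 = 0.0582329
Step 3: Mass loss% = 0.0582329 * 100 = 5.82329% ≈ 5.82%

5.82%


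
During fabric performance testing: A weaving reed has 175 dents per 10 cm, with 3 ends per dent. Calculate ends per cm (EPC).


Formula: EPC = (dents per 10 cm * ends per dent) / 10
Step 1: Total ends per 10 cm = 175 * 3 = 525
Step 2: EPC = 525 / 10 = 52.5 ends/cm

52.5 ends/cm


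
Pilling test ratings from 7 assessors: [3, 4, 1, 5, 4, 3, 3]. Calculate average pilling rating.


Formula: Mean = sum / count
Sum = 3 + 4 + 1 + 5 + 4 + 3 + 3 = 23
Mean = 23 / 7 = 3.3

3.3


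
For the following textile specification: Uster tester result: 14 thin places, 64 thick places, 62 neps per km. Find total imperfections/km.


Formula: Total = thin places + thick places + neps
Total = 14 + 64 + 62
Total = 140 imperfections/km

140 imperfections/km


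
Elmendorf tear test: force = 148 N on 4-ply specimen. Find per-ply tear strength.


Formula: Per-ply strength = Total force / Number of plies
Per-ply = 148 N / 4
Per-ply = 37 N

37 N


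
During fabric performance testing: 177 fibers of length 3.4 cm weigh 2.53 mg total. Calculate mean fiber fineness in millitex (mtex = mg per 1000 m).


Formula: fineness (mtex) = mass (mg) / total length (km) = (mass_mg / total_length_m) * 1000
Step 1: Convert fiber length: 3.4 cm = 0.034 m
Step 2: Total fiber length = 177 * 0.034 = 6.018 m
Step 3: Linear density = 2.53 mg / 6.018 m = 0.4204 mg/m
Step 4: fineness = 0.4204 * 1000 = 420.4 mtex

420.4 mtex


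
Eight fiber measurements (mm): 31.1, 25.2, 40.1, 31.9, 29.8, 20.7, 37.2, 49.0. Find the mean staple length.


Formula: Mean = sum of lengths / count
Sum = 31.1 + 25.2 + 40.1 + 31.9 + 29.8 + 20.7 + 37.2 + 49.0
Sum = 265.0 mm
Mean = 265.0 / 8 = 33.13 mm

33.13 mm


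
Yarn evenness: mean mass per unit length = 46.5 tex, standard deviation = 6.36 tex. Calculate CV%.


Formula: CV% = (standard deviation / mean) * 100
Step 1: Ratio = 6.36 / 46.5 = 0.136774
Step 2: CV% = 0.136774 * 100 = 13.6774% ≈ 13.7%

13.7%


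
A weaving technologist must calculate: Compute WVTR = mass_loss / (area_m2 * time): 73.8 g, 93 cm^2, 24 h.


Formula: WVTR = mass_loss / (area * time)
Step 1: Convert area: 93 cm^2 = 0.0093 m^2
Step 2: WVTR = 73.8 g / (0.0093 m^2 * 24 h)
Step 3: WVTR = 73.8 / 0.2232 = 330.6 g/m^2/h

330.6 g/m^2/h


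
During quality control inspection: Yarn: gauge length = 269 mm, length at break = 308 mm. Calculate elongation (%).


Formula: Elongation (%) = ((L_break - L0) / L0) * 100
Step 1: Extension = 308 - 269 = 39 mm
Step 2: Elongation = (39 / 269) * 100
Step 3: Elongation = 0.144981 * 100 = 14.4981% ≈ 14.5%

14.5%


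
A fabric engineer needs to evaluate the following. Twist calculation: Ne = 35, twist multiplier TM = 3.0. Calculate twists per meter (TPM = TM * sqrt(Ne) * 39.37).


Formula: TPM = TM * sqrt(Ne) * 39.37
Step 1: sqrt(Ne) = sqrt(35) = 5.9161
Step 2: TM * sqrt(Ne) = 3.0 * 5.9161 = 17.7483
Step 3: TPM = 17.7483 * 39.37 = 699 twists/m

699 twists/m


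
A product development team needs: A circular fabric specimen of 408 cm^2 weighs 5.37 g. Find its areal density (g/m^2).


Formula: GSM = mass_g / area_m2
Step 1: Convert area: 408 cm^2 = 408 / 10000 = 0.0408 m^2
Step 2: GSM = 5.37 g / 0.0408 m^2 = 131.6 g/m^2

131.6 g/m^2


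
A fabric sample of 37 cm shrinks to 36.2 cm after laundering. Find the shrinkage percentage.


Formula: Shrinkage% = ((L_before - L_after) / L_before) * 100
Step 1: Shrinkage = 37 - 36.2 = 0.8 cm
Step 2: Shrinkage% = (0.8 / 37) * 100
Step 3: Shrinkage% = 0.021622 * 100 = 2.1622% ≈ 2.2%

2.2%


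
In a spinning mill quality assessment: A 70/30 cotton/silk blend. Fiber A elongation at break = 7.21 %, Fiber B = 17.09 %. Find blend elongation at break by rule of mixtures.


Formula: Blend property = (fraction_A * property_A) + (fraction_B * property_B)
Step 1: Contribution A = 70/100 * 7.21 % = 5.047 %
Step 2: Contribution B = 30/100 * 17.09 % = 5.127 %
Step 3: Blend elongation at break = 5.047 + 5.127 = 10.174 %

10.174 %


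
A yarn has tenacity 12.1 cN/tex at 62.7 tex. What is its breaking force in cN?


Formula: Breaking force = Tenacity * Linear density
F = 12.1 cN/tex * 62.7 tex
F = 758.67 cN

758.67 cN


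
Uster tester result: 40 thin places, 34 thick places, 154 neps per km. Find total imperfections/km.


Formula: Total = thin places + thick places + neps
Total = 40 + 34 + 154
Total = 228 imperfections/km

228 imperfections/km


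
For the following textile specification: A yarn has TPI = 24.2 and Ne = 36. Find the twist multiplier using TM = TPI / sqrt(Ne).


Formula: TM = TPI / sqrt(Ne)
Step 1: sqrt(Ne) = sqrt(36) = 6
Step 2: TM = 24.2 / 6 = 4.03

4.03 TM


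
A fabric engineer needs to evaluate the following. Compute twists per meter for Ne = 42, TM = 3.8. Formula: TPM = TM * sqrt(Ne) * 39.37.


Formula: TPM = TM * sqrt(Ne) * 39.37
Step 1: sqrt(Ne) = sqrt(42) = 6.4807
Step 2: TM * sqrt(Ne) = 3.8 * 6.4807 = 24.6267
Step 3: TPM = 24.6267 * 39.37 = 970 twists/m

970 twists/m


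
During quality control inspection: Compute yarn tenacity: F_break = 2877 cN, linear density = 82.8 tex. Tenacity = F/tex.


Formula: Tenacity = Breaking force / Linear density
Tenacity = 2877 cN / 82.8 tex
Tenacity = 34.75 cN/tex

34.75 cN/tex


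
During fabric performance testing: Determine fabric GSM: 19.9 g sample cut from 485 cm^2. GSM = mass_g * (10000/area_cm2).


Formula: GSM = mass_g / area_m2
Step 1: Convert area: 485 cm^2 = 485 / 10000 = 0.0485 m^2
Step 2: GSM = 19.9 g / 0.0485 m^2 = 410.3 g/m^2

410.3 g/m^2


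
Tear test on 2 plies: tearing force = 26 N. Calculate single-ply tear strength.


Formula: Per-ply strength = Total force / Number of plies
Per-ply = 26 N / 2
Per-ply = 13 N

13 N


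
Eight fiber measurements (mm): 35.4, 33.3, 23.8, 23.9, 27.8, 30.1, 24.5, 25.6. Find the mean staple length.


Formula: Mean = sum of lengths / count
Sum = 35.4 + 33.3 + 23.8 + 23.9 + 27.8 + 30.1 + 24.5 + 25.6
Sum = 224.4 mm
Mean = 224.4 / 8 = 28.05 mm

28.05 mm


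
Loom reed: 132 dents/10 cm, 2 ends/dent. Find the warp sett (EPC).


Formula: EPC = (dents per 10 cm * ends per dent) / 10
Step 1: Total ends per 10 cm = 132 * 2 = 264
Step 2: EPC = 264 / 10 = 26.4 ends/cm

26.4 ends/cm


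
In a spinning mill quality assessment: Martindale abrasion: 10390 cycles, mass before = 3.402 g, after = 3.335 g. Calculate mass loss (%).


Formula: Mass loss% = ((m_before - m_after) / m_before) * 100
Step 1: Mass loss = 3.402 - 3.335 = 0.067 g
Step 2: Ratio = 0.067 / 3.402 = 0.0196943
Step 3: Mass loss% = 0.0196943 * 100 = 1.96943% ≈ 1.97%

1.97%


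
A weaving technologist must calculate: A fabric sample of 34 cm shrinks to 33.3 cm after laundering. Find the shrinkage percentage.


Formula: Shrinkage% = ((L_before - L_after) / L_before) * 100
Step 1: Shrinkage = 34 - 33.3 = 0.7 cm
Step 2: Shrinkage% = (0.7 / 34) * 100
Step 3: Shrinkage% = 0.020588 * 100 = 2.0588% ≈ 2.1%

2.1%


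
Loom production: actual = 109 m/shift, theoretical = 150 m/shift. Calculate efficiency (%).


Formula: Efficiency% = (Actual output / Theoretical output) * 100
Efficiency% = (109 / 150) * 100
Efficiency% = 0.726667 * 100 = 72.6667% ≈ 72.7%

72.7%


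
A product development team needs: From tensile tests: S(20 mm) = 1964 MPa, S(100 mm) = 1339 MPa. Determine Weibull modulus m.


Formula: m = ln(L1/L2) / ln(S2/S1)
Step 1: ln(L1/L2) = ln(20/100) = -1.60944
Step 2: S2/S1 = 1339/1964 = 0.68177
Step 3: ln(S2/S1) = ln(0.68177) = -0.38306
Step 4: m = -1.60944 / -0.38306 = 4.20

4.20 (Weibull m)


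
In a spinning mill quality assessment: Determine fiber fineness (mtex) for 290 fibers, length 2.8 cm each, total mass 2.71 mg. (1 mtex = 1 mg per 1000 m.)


Formula: fineness (mtex) = mass (mg) / total length (km) = (mass_mg / total_length_m) * 1000
Step 1: Convert fiber length: 2.8 cm = 0.028 m
Step 2: Total fiber length = 290 * 0.028 = 8.12 m
Step 3: Linear density = 2.71 mg / 8.12 m = 0.3337 mg/m
Step 4: fineness = 0.3337 * 1000 = 333.7 mtex

333.7 mtex


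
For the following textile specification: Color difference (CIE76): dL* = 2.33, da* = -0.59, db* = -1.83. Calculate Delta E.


Formula: Delta E = sqrt(dL*^2 + da*^2 + db*^2)
Step 1: dL*^2 = 2.33^2 = 5.4289
Step 2: da*^2 = (-0.59)^2 = 0.3481
Step 3: db*^2 = (-1.83)^2 = 3.3489
Step 4: Sum = 5.4289 + 0.3481 + 3.3489 = 9.1259
Step 5: Delta E = sqrt(9.1259) = 3.02

3.02 Delta E


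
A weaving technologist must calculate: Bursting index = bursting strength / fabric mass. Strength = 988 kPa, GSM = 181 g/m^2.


Formula: Bursting Index = Bursting Strength / Fabric GSM
BI = 988 kPa / 181 g/m^2
BI = 5.459 kPa/(g/m^2)

5.459 kPa/(g/m^2)


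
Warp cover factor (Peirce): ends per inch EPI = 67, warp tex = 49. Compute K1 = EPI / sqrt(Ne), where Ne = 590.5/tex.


Formula: K1 = EPI / sqrt(Ne), with Ne = 590.5 / tex_warp
Step 1: Ne = 590.5 / 49 = 12.051
Step 2: sqrt(Ne) = sqrt(12.051) = 3.4715
Step 3: K1 = 67 / 3.4715 = 19.3

19.3


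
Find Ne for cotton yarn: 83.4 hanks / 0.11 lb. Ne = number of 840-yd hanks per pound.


Formula: Ne = hanks / mass_lb
Substituting: Ne = 83.4 / 0.11
Ne = 758.2

758.2 Ne


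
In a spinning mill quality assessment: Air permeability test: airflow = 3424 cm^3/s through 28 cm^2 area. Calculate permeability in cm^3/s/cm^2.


Formula: Air Permeability = Airflow / Test Area
AP = 3424 cm^3/s / 28 cm^2
AP = 122.3 cm^3/s/cm^2

122.3 cm^3/s/cm^2


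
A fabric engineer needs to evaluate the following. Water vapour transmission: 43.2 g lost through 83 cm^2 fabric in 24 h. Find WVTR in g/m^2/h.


Formula: WVTR = mass_loss / (area * time)
Step 1: Convert area: 83 cm^2 = 0.0083 m^2
Step 2: WVTR = 43.2 g / (0.0083 m^2 * 24 h)
Step 3: WVTR = 43.2 / 0.1992 = 216.9 g/m^2/h

216.9 g/m^2/h


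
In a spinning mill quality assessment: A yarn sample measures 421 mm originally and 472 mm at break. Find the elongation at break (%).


Formula: Elongation (%) = ((L_break - L0) / L0) * 100
Step 1: Extension = 472 - 421 = 51 mm
Step 2: Elongation = (51 / 421) * 100
Step 3: Elongation = 0.12114 * 100 = 12.114% ≈ 12.1%

12.1%


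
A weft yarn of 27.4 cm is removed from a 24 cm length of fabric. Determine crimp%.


Formula: Crimp% = ((L_yarn - L_fabric) / L_fabric) * 100
Step 1: Extension = 27.4 - 24 = 3.4 cm
Step 2: Crimp% = (3.4 / 24) * 100
Step 3: Crimp% = 0.141667 * 100 = 14.1667% ≈ 14.2%

14.2%


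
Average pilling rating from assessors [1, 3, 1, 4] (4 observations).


Formula: Mean = sum / count
Sum = 1 + 3 + 1 + 4 = 9
Mean = 9 / 4 = 2.3

2.3


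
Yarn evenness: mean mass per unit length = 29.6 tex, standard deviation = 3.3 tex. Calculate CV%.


Formula: CV% = (standard deviation / mean) * 100
Step 1: Ratio = 3.3 / 29.6 = 0.111486
Step 2: CV% = 0.111486 * 100 = 11.1486% ≈ 11.1%

11.1%


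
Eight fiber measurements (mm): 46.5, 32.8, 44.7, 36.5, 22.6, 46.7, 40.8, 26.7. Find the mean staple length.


Formula: Mean = sum of lengths / count
Sum = 46.5 + 32.8 + 44.7 + 36.5 + 22.6 + 46.7 + 40.8 + 26.7
Sum = 297.3 mm
Mean = 297.3 / 8 = 37.16 mm

37.16 mm


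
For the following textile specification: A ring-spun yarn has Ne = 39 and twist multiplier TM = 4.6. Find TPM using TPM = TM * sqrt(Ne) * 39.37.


Formula: TPM = TM * sqrt(Ne) * 39.37
Step 1: sqrt(Ne) = sqrt(39) = 6.245
Step 2: TM * sqrt(Ne) = 4.6 * 6.245 = 28.727
Step 3: TPM = 28.727 * 39.37 = 1131 twists/m

1131 twists/m


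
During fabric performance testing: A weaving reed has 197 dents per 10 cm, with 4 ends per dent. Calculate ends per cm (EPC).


Formula: EPC = (dents per 10 cm * ends per dent) / 10
Step 1: Total ends per 10 cm = 197 * 4 = 788
Step 2: EPC = 788 / 10 = 78.8 ends/cm

78.8 ends/cm


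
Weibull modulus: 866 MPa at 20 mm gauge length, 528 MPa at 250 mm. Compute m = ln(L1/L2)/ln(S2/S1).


Formula: m = ln(L1/L2) / ln(S2/S1)
Step 1: ln(L1/L2) = ln(20/250) = -2.52573
Step 2: S2/S1 = 528/866 = 0.6097
Step 3: ln(S2/S1) = ln(0.6097) = -0.49479
Step 4: m = -2.52573 / -0.49479 = 5.10

5.10 (Weibull m)


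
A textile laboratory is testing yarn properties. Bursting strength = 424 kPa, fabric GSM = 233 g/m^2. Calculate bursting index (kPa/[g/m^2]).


Formula: Bursting Index = Bursting Strength / Fabric GSM
BI = 424 kPa / 233 g/m^2
BI = 1.820 kPa/(g/m^2)

1.820 kPa/(g/m^2)


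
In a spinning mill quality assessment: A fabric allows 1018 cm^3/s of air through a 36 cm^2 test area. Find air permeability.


Formula: Air Permeability = Airflow / Test Area
AP = 1018 cm^3/s / 36 cm^2
AP = 28.3 cm^3/s/cm^2

28.3 cm^3/s/cm^2


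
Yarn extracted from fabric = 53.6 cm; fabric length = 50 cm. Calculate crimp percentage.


Formula: Crimp% = ((L_yarn - L_fabric) / L_fabric) * 100
Step 1: Extension = 53.6 - 50 = 3.6 cm
Step 2: Crimp% = (3.6 / 50) * 100
Step 3: Crimp% = 0.072 * 100 = 7.2%

7.2%


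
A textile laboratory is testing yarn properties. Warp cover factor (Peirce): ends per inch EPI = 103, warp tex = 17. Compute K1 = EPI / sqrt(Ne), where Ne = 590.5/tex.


Formula: K1 = EPI / sqrt(Ne), with Ne = 590.5 / tex_warp
Step 1: Ne = 590.5 / 17 = 34.735
Step 2: sqrt(Ne) = sqrt(34.735) = 5.8936
Step 3: K1 = 103 / 5.8936 = 17.5

17.5


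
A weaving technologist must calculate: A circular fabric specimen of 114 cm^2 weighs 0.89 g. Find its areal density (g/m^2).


Formula: GSM = mass_g / area_m2
Step 1: Convert area: 114 cm^2 = 114 / 10000 = 0.0114 m^2
Step 2: GSM = 0.89 g / 0.0114 m^2 = 78.1 g/m^2

78.1 g/m^2


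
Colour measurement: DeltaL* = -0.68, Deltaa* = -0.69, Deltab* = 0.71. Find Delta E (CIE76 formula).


Formula: Delta E = sqrt(dL*^2 + da*^2 + db*^2)
Step 1: dL*^2 = (-0.68)^2 = 0.4624
Step 2: da*^2 = (-0.69)^2 = 0.4761
Step 3: db*^2 = 0.71^2 = 0.5041
Step 4: Sum = 0.4624 + 0.4761 + 0.5041 = 1.4426
Step 5: Delta E = sqrt(1.4426) = 1.2

1.2 Delta E


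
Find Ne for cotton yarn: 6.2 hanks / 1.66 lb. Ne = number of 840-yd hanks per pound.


Formula: Ne = hanks / mass_lb
Substituting: Ne = 6.2 / 1.66
Ne = 3.7

3.7 Ne


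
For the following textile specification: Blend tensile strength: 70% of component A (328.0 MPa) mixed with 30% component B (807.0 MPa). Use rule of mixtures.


Formula: Blend property = (fraction_A * property_A) + (fraction_B * property_B)
Step 1: Contribution A = 70/100 * 328.0 MPa = 229.6 MPa
Step 2: Contribution B = 30/100 * 807.0 MPa = 242.1 MPa
Step 3: Blend tensile strength = 229.6 + 242.1 = 471.7 MPa

471.7 MPa


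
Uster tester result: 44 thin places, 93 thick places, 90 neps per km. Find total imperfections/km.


Formula: Total = thin places + thick places + neps
Total = 44 + 93 + 90
Total = 227 imperfections/km

227 imperfections/km


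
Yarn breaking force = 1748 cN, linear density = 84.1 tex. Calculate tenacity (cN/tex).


Formula: Tenacity = Breaking force / Linear density
Tenacity = 1748 cN / 84.1 tex
Tenacity = 20.78 cN/tex

20.78 cN/tex


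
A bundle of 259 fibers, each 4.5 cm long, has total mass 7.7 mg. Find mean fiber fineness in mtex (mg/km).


Formula: fineness (mtex) = mass (mg) / total length (km) = (mass_mg / total_length_m) * 1000
Step 1: Convert fiber length: 4.5 cm = 0.045 m
Step 2: Total fiber length = 259 * 0.045 = 11.655 m
Step 3: Linear density = 7.7 mg / 11.655 m = 0.6607 mg/m
Step 4: fineness = 0.6607 * 1000 = 660.7 mtex

660.7 mtex


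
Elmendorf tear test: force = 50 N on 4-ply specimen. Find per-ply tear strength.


Formula: Per-ply strength = Total force / Number of plies
Per-ply = 50 N / 4
Per-ply = 12.5 N

12.5 N


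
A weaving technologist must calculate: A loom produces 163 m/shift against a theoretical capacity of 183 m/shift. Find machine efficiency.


Formula: Efficiency% = (Actual output / Theoretical output) * 100
Efficiency% = (163 / 183) * 100
Efficiency% = 0.89071 * 100 = 89.071% ≈ 89.1%

89.1%


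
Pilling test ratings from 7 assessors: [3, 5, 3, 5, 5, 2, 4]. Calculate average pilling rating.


Formula: Mean = sum / count
Sum = 3 + 5 + 3 + 5 + 5 + 2 + 4 = 27
Mean = 27 / 7 = 3.9

3.9


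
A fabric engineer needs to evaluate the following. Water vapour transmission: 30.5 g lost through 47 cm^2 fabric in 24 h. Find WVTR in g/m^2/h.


Formula: WVTR = mass_loss / (area * time)
Step 1: Convert area: 47 cm^2 = 0.0047 m^2
Step 2: WVTR = 30.5 g / (0.0047 m^2 * 24 h)
Step 3: WVTR = 30.5 / 0.1128 = 270.4 g/m^2/h

270.4 g/m^2/h


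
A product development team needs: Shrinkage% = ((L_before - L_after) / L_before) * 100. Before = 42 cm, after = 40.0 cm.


Formula: Shrinkage% = ((L_before - L_after) / L_before) * 100
Step 1: Shrinkage = 42 - 40.0 = 2.0 cm
Step 2: Shrinkage% = (2.0 / 42) * 100
Step 3: Shrinkage% = 0.047619 * 100 = 4.7619% ≈ 4.8%

4.8%


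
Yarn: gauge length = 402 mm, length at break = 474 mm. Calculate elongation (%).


Formula: Elongation (%) = ((L_break - L0) / L0) * 100
Step 1: Extension = 474 - 402 = 72 mm
Step 2: Elongation = (72 / 402) * 100
Step 3: Elongation = 0.179104 * 100 = 17.9104% ≈ 17.9%

17.9%


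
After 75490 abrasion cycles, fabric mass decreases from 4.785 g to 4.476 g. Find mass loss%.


Formula: Mass loss% = ((m_before - m_after) / m_before) * 100
Step 1: Mass loss = 4.785 - 4.476 = 0.309 g
Step 2: Ratio = 0.309 / 4.785 = 0.0645768
Step 3: Mass loss% = 0.0645768 * 100 = 6.45768% ≈ 6.46%

6.46%


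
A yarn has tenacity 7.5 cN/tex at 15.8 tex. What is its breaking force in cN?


Formula: Breaking force = Tenacity * Linear density
F = 7.5 cN/tex * 15.8 tex
F = 118.50 cN

118.50 cN


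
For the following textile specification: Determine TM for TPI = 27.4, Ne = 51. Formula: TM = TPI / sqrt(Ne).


Formula: TM = TPI / sqrt(Ne)
Step 1: sqrt(Ne) = sqrt(51) = 7.1414
Step 2: TM = 27.4 / 7.1414 = 3.84

3.84 TM


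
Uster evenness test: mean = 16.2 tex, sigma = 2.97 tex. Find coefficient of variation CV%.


Formula: CV% = (standard deviation / mean) * 100
Step 1: Ratio = 2.97 / 16.2 = 0.183333
Step 2: CV% = 0.183333 * 100 = 18.3333% ≈ 18.3%

18.3%


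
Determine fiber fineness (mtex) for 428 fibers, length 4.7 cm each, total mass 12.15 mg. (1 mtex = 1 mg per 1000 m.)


Formula: fineness (mtex) = mass (mg) / total length (km) = (mass_mg / total_length_m) * 1000
Step 1: Convert fiber length: 4.7 cm = 0.047 m
Step 2: Total fiber length = 428 * 0.047 = 20.116 m
Step 3: Linear density = 12.15 mg / 20.116 m = 0.6040 mg/m
Step 4: fineness = 0.6040 * 1000 = 604.0 mtex

604.0 mtex


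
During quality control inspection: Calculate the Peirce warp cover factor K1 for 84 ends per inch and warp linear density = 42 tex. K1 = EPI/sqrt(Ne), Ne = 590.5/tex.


Formula: K1 = EPI / sqrt(Ne), with Ne = 590.5 / tex_warp
Step 1: Ne = 590.5 / 42 = 14.06
Step 2: sqrt(Ne) = sqrt(14.06) = 3.7497
Step 3: K1 = 84 / 3.7497 = 22.4

22.4


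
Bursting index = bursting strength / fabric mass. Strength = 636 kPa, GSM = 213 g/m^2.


Formula: Bursting Index = Bursting Strength / Fabric GSM
BI = 636 kPa / 213 g/m^2
BI = 2.986 kPa/(g/m^2)

2.986 kPa/(g/m^2)


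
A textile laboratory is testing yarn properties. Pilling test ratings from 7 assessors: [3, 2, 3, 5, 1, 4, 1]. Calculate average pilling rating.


Formula: Mean = sum / count
Sum = 3 + 2 + 3 + 5 + 1 + 4 + 1 = 19
Mean = 19 / 7 = 2.7

2.7


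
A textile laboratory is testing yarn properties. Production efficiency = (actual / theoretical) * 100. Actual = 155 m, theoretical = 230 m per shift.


Formula: Efficiency% = (Actual output / Theoretical output) * 100
Efficiency% = (155 / 230) * 100
Efficiency% = 0.673913 * 100 = 67.3913% ≈ 67.4%

67.4%


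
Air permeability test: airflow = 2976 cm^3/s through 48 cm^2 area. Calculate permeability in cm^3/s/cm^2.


Formula: Air Permeability = Airflow / Test Area
AP = 2976 cm^3/s / 48 cm^2
AP = 62.0 cm^3/s/cm^2

62.0 cm^3/s/cm^2


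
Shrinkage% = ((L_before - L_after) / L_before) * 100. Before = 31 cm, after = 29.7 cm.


Formula: Shrinkage% = ((L_before - L_after) / L_before) * 100
Step 1: Shrinkage = 31 - 29.7 = 1.3 cm
Step 2: Shrinkage% = (1.3 / 31) * 100
Step 3: Shrinkage% = 0.041935 * 100 = 4.1935% ≈ 4.2%

4.2%


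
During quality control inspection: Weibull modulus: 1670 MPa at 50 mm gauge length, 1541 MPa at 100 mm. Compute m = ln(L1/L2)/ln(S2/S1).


Formula: m = ln(L1/L2) / ln(S2/S1)
Step 1: ln(L1/L2) = ln(50/100) = -0.69315
Step 2: S2/S1 = 1541/1670 = 0.92275
Step 3: ln(S2/S1) = ln(0.92275) = -0.08040
Step 4: m = -0.69315 / -0.08040 = 8.62

8.62 (Weibull m)


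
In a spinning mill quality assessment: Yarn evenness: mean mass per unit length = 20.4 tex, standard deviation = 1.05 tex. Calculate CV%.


Formula: CV% = (standard deviation / mean) * 100
Step 1: Ratio = 1.05 / 20.4 = 0.051471
Step 2: CV% = 0.051471 * 100 = 5.1471% ≈ 5.1%

5.1%


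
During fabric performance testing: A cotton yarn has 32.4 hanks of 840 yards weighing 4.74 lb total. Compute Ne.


Formula: Ne = hanks / mass_lb
Substituting: Ne = 32.4 / 4.74
Ne = 6.8

6.8 Ne


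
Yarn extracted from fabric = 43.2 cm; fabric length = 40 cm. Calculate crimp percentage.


Formula: Crimp% = ((L_yarn - L_fabric) / L_fabric) * 100
Step 1: Extension = 43.2 - 40 = 3.2 cm
Step 2: Crimp% = (3.2 / 40) * 100
Step 3: Crimp% = 0.08 * 100 = 8.0%

8.0%


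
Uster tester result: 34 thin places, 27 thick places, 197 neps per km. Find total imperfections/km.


Formula: Total = thin places + thick places + neps
Total = 34 + 27 + 197
Total = 258 imperfections/km

258 imperfections/km


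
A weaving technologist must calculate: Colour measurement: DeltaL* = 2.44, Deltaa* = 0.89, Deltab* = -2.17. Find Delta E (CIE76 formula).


Formula: Delta E = sqrt(dL*^2 + da*^2 + db*^2)
Step 1: dL*^2 = 2.44^2 = 5.9536
Step 2: da*^2 = 0.89^2 = 0.7921
Step 3: db*^2 = (-2.17)^2 = 4.7089
Step 4: Sum = 5.9536 + 0.7921 + 4.7089 = 11.4546
Step 5: Delta E = sqrt(11.4546) = 3.38

3.38 Delta E


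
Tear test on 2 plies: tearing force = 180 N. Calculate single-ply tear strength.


Formula: Per-ply strength = Total force / Number of plies
Per-ply = 180 N / 2
Per-ply = 90 N

90 N
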